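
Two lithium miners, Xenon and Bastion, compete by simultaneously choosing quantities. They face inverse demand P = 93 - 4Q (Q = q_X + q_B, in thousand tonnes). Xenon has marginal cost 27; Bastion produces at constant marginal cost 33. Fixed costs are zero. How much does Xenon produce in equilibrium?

Xenon's profit: π_X = (93 - 4Q)q_X - (27q_X). Setting ∂π_X/∂q_X = 0: 66 - 8q_X - 4(q_B) = 0.
Bastion's first-order condition: 60 - 8q_B - 4(q_X) = 0.
Best responses: q_X = (66 - 4q_B)/8, q_B = (60 - 4q_X)/8.
Solving the pair: q_X = 6, q_B = 9/2.

6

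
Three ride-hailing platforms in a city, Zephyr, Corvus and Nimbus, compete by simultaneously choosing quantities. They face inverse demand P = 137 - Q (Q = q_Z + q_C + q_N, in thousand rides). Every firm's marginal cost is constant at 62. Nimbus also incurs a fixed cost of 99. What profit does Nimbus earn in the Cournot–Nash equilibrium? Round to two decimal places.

252.56

A representative firm's profit is π_i = q_i(137 - Q) - 62q_i.
Setting ∂π_i/∂q_i = 0 with rivals' quantities fixed: 75 - 2q_i - Σ_{j≠i} q_j = 0.
By symmetry each firm produces the same amount; substituting Σ_{j≠i} q_j = 2q_i yields q_i = 75/4.
Price P = 137 - 225/4 = 323/4.
Nimbus's profit: (323/4 - 62)·(75/4) - 99 = 252.5625.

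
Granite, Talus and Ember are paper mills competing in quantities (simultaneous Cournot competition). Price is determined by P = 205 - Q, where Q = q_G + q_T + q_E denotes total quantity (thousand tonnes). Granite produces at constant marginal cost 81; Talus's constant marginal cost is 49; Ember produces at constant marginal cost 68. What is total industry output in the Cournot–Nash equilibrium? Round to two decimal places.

Granite's profit: π_G = (205 - Q)q_G - (81q_G). Setting ∂π_G/∂q_G = 0: 124 - 2q_G - (q_T + q_E) = 0.
Talus's first-order condition: 156 - 2q_T - (q_G + q_E) = 0.
Ember's profit: π_E = (205 - Q)q_E - (68q_E). Setting ∂π_E/∂q_E = 0: 137 - 2q_E - (q_G + q_T) = 0.
Adding the 3 conditions: 417 − 2Q − 2Q = 0, i.e. Q = 417/4.
Back-substituting: q_G = (124 − 417/4) = 79/4, q_T = (156 − 417/4) = 207/4, q_E = (137 − 417/4) = 131/4.
Total output Q = 79/4 + 207/4 + 131/4 = 417/4.

104.25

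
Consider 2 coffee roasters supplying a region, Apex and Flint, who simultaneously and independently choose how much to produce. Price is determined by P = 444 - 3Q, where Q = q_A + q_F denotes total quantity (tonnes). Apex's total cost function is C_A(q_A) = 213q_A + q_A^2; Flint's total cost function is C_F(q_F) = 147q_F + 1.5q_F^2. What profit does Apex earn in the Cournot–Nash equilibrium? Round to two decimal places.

1422.37

Apex's profit: π_A = (444 - 3Q)q_A - (213q_A + q_A²). Setting ∂π_A/∂q_A = 0: 231 - 8q_A - 3(q_F) = 0.
Flint's first-order condition: 297 - 9q_F - 3(q_A) = 0.
Rearranging gives the reaction functions q_A = (231 - 3q_F)/8 and q_F = (297 - 3q_A)/9.
Solving the pair: q_A = 132/7, q_F = 187/7.
Price P = 444 - 3·(319/7) = 307.2857.
Apex's profit: 307.2857·(132/7) - 213·(132/7) - (132/7)² = 1422.3673.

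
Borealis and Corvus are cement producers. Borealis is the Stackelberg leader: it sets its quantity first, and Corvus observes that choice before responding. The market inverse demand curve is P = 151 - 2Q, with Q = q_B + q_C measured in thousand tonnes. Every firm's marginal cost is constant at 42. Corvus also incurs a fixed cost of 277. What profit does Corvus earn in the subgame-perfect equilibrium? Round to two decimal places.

94.28

Solve by backward induction. Given q_B, the follower Corvus maximises π_C = (151 - 2q_B - 2q_C)q_C - 42q_C.
Follower FOC: 109 - 2q_B - 4q_C = 0, so q_C(q_B) = (109 - 2q_B)/4.
Borealis substitutes q_C(q_B) into its own profit: π_B = q_B(151 - 2q_B - (109 - 2q_B)/2) - 42q_B = (193/2 - q_B)q_B - 42q_B.
Maximising: ∂π_B/∂q_B = 109/2 - 2q_B = 0, giving q_B = 109/4.
Then q_C = (109 - 2·(109/4))/4 = 109/8.
Price P = 151 - 2·(327/8) = 277/4.
Corvus's profit: (277/4 - 42)·(109/8) - 277 = 94.2813.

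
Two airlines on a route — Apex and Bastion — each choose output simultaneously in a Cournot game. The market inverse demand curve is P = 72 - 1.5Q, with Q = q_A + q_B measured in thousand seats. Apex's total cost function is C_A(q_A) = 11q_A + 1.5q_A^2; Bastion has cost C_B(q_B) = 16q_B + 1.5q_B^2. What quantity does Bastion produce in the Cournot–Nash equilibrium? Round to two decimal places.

Apex's profit: π_A = (72 - 1.5Q)q_A - (11q_A + (3/2)q_A²). Setting ∂π_A/∂q_A = 0: 61 - 6q_A - (3/2)(q_B) = 0.
Bastion's profit: π_B = (72 - 1.5Q)q_B - (16q_B + (3/2)q_B²). Setting ∂π_B/∂q_B = 0: 56 - 6q_B - (3/2)(q_A) = 0.
Best responses: q_A = (61 - (3/2)q_B)/6, q_B = (56 - (3/2)q_A)/6.
Substituting one into the other gives q_A = 376/45 and q_B = 326/45.

7.24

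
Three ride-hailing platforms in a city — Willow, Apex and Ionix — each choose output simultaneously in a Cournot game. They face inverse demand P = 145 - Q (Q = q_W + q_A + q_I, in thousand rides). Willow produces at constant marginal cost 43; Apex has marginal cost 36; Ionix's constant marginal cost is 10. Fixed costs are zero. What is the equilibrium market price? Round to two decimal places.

58.50

Willow's profit: π_W = (145 - Q)q_W - (43q_W). Setting ∂π_W/∂q_W = 0: 102 - 2q_W - (q_A + q_I) = 0.
Apex's profit: π_A = (145 - Q)q_A - (36q_A). Setting ∂π_A/∂q_A = 0: 109 - 2q_A - (q_W + q_I) = 0.
Ionix's profit: π_I = (145 - Q)q_I - (10q_I). Setting ∂π_I/∂q_I = 0: 135 - 2q_I - (q_W + q_A) = 0.
Adding the 3 conditions: 346 − 2Q − 2Q = 0, i.e. Q = 173/2.
Back-substituting: q_W = (102 − 173/2) = 31/2, q_A = (109 − 173/2) = 45/2, q_I = (135 − 173/2) = 97/2.
Total output Q = 173/2, so price P = 145 - 173/2 = 117/2.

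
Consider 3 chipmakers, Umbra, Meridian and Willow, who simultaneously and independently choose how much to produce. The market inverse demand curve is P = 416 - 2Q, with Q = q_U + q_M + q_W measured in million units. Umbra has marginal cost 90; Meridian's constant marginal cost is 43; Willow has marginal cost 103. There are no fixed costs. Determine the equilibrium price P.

Umbra's profit: π_U = (416 - 2Q)q_U - (90q_U). Setting ∂π_U/∂q_U = 0: 326 - 4q_U - 2(q_M + q_W) = 0.
Meridian's first-order condition: 373 - 4q_M - 2(q_U + q_W) = 0.
Willow's first-order condition: 313 - 4q_W - 2(q_U + q_M) = 0.
Adding the 3 conditions: 1012 − 4Q − 4Q = 0, i.e. Q = 253/2.
Back-substituting: q_U = (326 − 253)/2 = 73/2, q_M = (373 − 253)/2 = 60, q_W = (313 − 253)/2 = 30.
Total output Q = 253/2, so price P = 416 - 2·(253/2) = 163.

163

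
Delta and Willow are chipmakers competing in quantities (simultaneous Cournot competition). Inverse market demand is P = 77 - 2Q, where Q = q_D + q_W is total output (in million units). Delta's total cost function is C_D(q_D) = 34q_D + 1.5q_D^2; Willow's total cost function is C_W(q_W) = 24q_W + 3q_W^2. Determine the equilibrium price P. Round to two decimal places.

Delta's profit: π_D = (77 - 2Q)q_D - (34q_D + (3/2)q_D²). Setting ∂π_D/∂q_D = 0: 43 - 7q_D - 2(q_W) = 0.
Willow's profit: π_W = (77 - 2Q)q_W - (24q_W + 3q_W²). Setting ∂π_W/∂q_W = 0: 53 - 10q_W - 2(q_D) = 0.
Best responses: q_D = (43 - 2q_W)/7, q_W = (53 - 2q_D)/10.
Solving the pair: q_D = 54/11, q_W = 95/22.
Total output Q = 203/22, so price P = 77 - 2·(203/22) = 644/11.

58.55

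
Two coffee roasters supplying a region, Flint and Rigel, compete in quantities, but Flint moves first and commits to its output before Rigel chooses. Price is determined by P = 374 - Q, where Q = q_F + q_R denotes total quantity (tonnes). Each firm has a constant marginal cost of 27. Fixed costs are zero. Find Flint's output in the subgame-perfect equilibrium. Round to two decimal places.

The follower Rigel best-responds to any q_F: π_R = (374 - Q)q_R - 27q_R.
Follower FOC: 347 - q_F - 2q_R = 0, so q_R(q_F) = (347 - q_F)/2.
Flint substitutes q_R(q_F) into its own profit: π_F = q_F(374 - q_F - (347 - q_F)/2) - 27q_F = (401/2 - (1/2)q_F)q_F - 27q_F.
The leader's first-order condition 347/2 - q_F = 0 yields q_F = 347/2.
Then q_R = (347 - 347/2)/2 = 347/4.

173.50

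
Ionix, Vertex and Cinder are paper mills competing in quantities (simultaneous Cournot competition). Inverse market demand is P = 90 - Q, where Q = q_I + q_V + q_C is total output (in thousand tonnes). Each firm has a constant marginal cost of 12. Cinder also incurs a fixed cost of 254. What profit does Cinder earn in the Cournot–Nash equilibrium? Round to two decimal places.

126.25

A representative firm's profit is π_i = q_i(90 - Q) - 12q_i.
Setting ∂π_i/∂q_i = 0 with rivals' quantities fixed: 78 - 2q_i - Σ_{j≠i} q_j = 0.
By symmetry each firm produces the same amount; substituting Σ_{j≠i} q_j = 2q_i yields q_i = 78/4 = 39/2.
Price P = 90 - 117/2 = 63/2.
Cinder's profit: (63/2 - 12)·(39/2) - 254 = 505/4.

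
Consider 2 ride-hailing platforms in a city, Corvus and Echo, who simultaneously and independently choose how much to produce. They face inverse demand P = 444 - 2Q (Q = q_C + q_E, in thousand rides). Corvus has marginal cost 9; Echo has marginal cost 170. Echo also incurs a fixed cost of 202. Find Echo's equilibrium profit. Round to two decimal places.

Corvus's profit: π_C = (444 - 2Q)q_C - (9q_C). Setting ∂π_C/∂q_C = 0: 435 - 4q_C - 2(q_E) = 0.
Echo's first-order condition: 274 - 4q_E - 2(q_C) = 0.
So q_C = (435 - 2q_E)/4 and q_E = (274 - 2q_C)/4.
Solving the pair: q_C = 298/3, q_E = 113/6.
Price P = 444 - 2·(709/6) = 623/3.
Echo's profit: (623/3 - 170)·(113/6) - 202 = 507.3889.

507.39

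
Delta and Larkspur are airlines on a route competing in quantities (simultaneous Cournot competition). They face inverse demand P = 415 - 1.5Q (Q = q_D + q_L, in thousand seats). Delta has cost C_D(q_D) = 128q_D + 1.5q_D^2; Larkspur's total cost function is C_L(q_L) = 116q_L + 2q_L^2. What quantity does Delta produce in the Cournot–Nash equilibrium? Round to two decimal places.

Delta's profit: π_D = (415 - 1.5Q)q_D - (128q_D + (3/2)q_D²). Setting ∂π_D/∂q_D = 0: 287 - 6q_D - (3/2)(q_L) = 0.
Larkspur's profit: π_L = (415 - 1.5Q)q_L - (116q_L + 2q_L²). Setting ∂π_L/∂q_L = 0: 299 - 7q_L - (3/2)(q_D) = 0.
Best responses: q_D = (287 - (3/2)q_L)/6, q_L = (299 - (3/2)q_D)/7.
Solving the pair: q_D = 39.2579, q_L = 1818/53.

39.26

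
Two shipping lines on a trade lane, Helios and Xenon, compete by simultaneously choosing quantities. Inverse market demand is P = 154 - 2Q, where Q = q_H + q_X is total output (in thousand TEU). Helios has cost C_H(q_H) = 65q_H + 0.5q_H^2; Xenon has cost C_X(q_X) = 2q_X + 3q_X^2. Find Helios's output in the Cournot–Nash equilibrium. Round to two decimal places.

Helios's profit: π_H = (154 - 2Q)q_H - (65q_H + (1/2)q_H²). Setting ∂π_H/∂q_H = 0: 89 - 5q_H - 2(q_X) = 0.
Xenon's profit: π_X = (154 - 2Q)q_X - (2q_X + 3q_X²). Setting ∂π_X/∂q_X = 0: 152 - 10q_X - 2(q_H) = 0.
Best responses: q_H = (89 - 2q_X)/5, q_X = (152 - 2q_H)/10.
Substituting one into the other gives q_H = 293/23 and q_X = 291/23.

12.74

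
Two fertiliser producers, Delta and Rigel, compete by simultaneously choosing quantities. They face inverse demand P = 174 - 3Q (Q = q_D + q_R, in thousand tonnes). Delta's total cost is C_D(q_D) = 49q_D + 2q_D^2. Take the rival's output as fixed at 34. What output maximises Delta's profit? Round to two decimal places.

2.30

With the rival's output fixed at 34, Delta's profit is π_D = (174 - 3·34 - 3q_D)q_D - (49q_D + 2q_D²) = (72 - 3q_D)q_D - (49q_D + 2q_D²).
∂π_D/∂q_D = 23 - 10q_D = 0, so q_D = 23/10.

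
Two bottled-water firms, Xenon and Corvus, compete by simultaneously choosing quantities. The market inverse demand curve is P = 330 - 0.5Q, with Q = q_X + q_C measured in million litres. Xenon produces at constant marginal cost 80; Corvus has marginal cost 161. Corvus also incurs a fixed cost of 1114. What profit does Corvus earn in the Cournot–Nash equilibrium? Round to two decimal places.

606.89

Xenon's profit: π_X = (330 - 0.5Q)q_X - (80q_X). Setting ∂π_X/∂q_X = 0: 250 - q_X - (1/2)(q_C) = 0.
Corvus's first-order condition: 169 - q_C - (1/2)(q_X) = 0.
Best responses: q_X = (250 - (1/2)q_C), q_C = (169 - (1/2)q_X).
Solving the pair: q_X = 662/3, q_C = 176/3.
Price P = 330 - (1/2)·(838/3) = 571/3.
Corvus's profit: (571/3 - 161)·(176/3) - 1114 = 606.8889.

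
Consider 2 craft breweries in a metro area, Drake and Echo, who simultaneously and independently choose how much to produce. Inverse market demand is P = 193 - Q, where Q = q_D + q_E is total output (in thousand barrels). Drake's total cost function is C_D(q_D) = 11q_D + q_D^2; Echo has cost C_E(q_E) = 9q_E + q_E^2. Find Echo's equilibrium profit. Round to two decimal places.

Drake's profit: π_D = (193 - Q)q_D - (11q_D + q_D²). Setting ∂π_D/∂q_D = 0: 182 - 4q_D - (q_E) = 0.
Echo's first-order condition: 184 - 4q_E - (q_D) = 0.
Best responses: q_D = (182 - q_E)/4, q_E = (184 - q_D)/4.
Substituting one into the other gives q_D = 544/15 and q_E = 554/15.
Price P = 193 - 366/5 = 599/5.
Echo's profit: (599/5)·(554/15) - 9·(554/15) - (554/15)² = 2728.1422.

2728.14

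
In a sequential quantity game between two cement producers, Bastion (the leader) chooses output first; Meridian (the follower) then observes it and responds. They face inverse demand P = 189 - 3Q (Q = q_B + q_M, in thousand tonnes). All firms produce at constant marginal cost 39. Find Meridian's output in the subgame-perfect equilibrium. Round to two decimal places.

The follower Meridian best-responds to any q_B: π_M = (189 - 3Q)q_M - 39q_M.
∂π_M/∂q_M = 150 - 3q_B - 6q_M = 0 gives the reaction function q_M = (150 - 3q_B)/6.
Bastion substitutes q_M(q_B) into its own profit: π_B = q_B(189 - 3q_B - (150 - 3q_B)/2) - 39q_B = (114 - (3/2)q_B)q_B - 39q_B.
The leader's first-order condition 75 - 3q_B = 0 yields q_B = 25.
Then q_M = (150 - 3·25)/6 = 25/2.

12.50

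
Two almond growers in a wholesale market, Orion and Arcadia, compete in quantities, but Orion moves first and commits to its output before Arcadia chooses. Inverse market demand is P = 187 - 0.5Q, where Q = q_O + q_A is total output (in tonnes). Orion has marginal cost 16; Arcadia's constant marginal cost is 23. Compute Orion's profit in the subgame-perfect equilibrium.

7921

Solve by backward induction. Given q_O, the follower Arcadia maximises π_A = (187 - (1/2)q_O - (1/2)q_A)q_A - 23q_A.
Setting the follower's marginal profit to zero, 164 - (1/2)q_O - q_A = 0, i.e. q_A = (164 - (1/2)q_O).
Orion substitutes q_A(q_O) into its own profit: π_O = q_O(187 - (1/2)q_O - (164 - (1/2)q_O)/2) - 16q_O = (105 - (1/4)q_O)q_O - 16q_O.
The leader's first-order condition 89 - (1/2)q_O = 0 yields q_O = 178.
Then q_A = (164 - (1/2)·178) = 75.
Price P = 187 - (1/2)·253 = 121/2.
Orion's profit: (121/2 - 16)·178 = 7921.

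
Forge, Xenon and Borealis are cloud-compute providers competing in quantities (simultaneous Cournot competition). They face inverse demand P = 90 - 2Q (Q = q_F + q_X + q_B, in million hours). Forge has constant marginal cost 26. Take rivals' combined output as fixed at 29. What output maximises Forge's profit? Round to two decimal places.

With rivals' combined output fixed at 29, Forge's profit is π_F = (90 - 2·29 - 2q_F)q_F - (26q_F) = (32 - 2q_F)q_F - (26q_F).
∂π_F/∂q_F = 6 - 4q_F = 0, so q_F = 3/2.

1.50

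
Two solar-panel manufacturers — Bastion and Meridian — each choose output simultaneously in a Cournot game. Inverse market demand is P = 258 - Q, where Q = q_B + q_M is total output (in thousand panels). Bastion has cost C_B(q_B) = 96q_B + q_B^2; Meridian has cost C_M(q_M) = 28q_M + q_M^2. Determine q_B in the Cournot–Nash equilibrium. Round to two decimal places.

27.87

Bastion's profit: π_B = (258 - Q)q_B - (96q_B + q_B²). Setting ∂π_B/∂q_B = 0: 162 - 4q_B - (q_M) = 0.
Meridian's profit: π_M = (258 - Q)q_M - (28q_M + q_M²). Setting ∂π_M/∂q_M = 0: 230 - 4q_M - (q_B) = 0.
So q_B = (162 - q_M)/4 and q_M = (230 - q_B)/4.
Solving the pair: q_B = 418/15, q_M = 758/15.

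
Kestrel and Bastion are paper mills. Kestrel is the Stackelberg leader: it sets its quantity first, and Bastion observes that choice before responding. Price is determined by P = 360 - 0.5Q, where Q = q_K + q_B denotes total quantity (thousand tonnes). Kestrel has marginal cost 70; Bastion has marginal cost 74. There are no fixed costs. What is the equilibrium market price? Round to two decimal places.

143.50

The follower Bastion best-responds to any q_K: π_B = (360 - 0.5Q)q_B - 74q_B.
Follower FOC: 286 - (1/2)q_K - q_B = 0, so q_B(q_K) = (286 - (1/2)q_K).
The leader anticipates this reaction. Substituting into P = 360 - 0.5Q gives P = 217 - (1/4)q_K, so π_K = (217 - (1/4)q_K)q_K - 70q_K.
The leader's first-order condition 147 - (1/2)q_K = 0 yields q_K = 294.
Then q_B = (286 - (1/2)·294) = 139.
Total output Q = 433, so price P = 360 - (1/2)·433 = 287/2.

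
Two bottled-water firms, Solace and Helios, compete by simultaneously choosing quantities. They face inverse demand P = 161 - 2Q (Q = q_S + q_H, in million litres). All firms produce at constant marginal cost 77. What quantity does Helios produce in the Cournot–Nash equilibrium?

Each firm earns π_i = (161 - 2Q)q_i - 77q_i.
Setting ∂π_i/∂q_i = 0 with rivals' quantities fixed: 84 - 4q_i - 2q_j = 0.
With identical firms every q_j equals q_i, so q_j = q_i and 84 = 6q_i, giving q_i = 14.

14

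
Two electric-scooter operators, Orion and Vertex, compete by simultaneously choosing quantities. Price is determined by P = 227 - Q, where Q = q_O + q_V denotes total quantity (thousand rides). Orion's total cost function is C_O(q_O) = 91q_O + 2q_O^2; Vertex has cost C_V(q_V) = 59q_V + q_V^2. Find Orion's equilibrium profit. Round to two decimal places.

Orion's profit: π_O = (227 - Q)q_O - (91q_O + 2q_O²). Setting ∂π_O/∂q_O = 0: 136 - 6q_O - (q_V) = 0.
Vertex's profit: π_V = (227 - Q)q_V - (59q_V + q_V²). Setting ∂π_V/∂q_V = 0: 168 - 4q_V - (q_O) = 0.
So q_O = (136 - q_V)/6 and q_V = (168 - q_O)/4.
Substituting one into the other gives q_O = 376/23 and q_V = 872/23.
Price P = 227 - 1248/23 = 172.7391.
Orion's profit: 172.7391·(376/23) - 91·(376/23) - 2(376/23)² = 801.7543.

801.75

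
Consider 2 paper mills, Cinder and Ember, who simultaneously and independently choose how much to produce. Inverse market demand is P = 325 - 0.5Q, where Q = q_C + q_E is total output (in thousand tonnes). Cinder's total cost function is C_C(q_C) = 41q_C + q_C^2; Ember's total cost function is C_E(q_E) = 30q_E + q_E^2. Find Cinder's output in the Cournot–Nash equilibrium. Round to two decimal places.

80.51

Cinder's profit: π_C = (325 - 0.5Q)q_C - (41q_C + q_C²). Setting ∂π_C/∂q_C = 0: 284 - 3q_C - (1/2)(q_E) = 0.
Ember's first-order condition: 295 - 3q_E - (1/2)(q_C) = 0.
Rearranging gives the reaction functions q_C = (284 - (1/2)q_E)/3 and q_E = (295 - (1/2)q_C)/3.
Substituting one into the other gives q_C = 80.5143 and q_E = 84.9143.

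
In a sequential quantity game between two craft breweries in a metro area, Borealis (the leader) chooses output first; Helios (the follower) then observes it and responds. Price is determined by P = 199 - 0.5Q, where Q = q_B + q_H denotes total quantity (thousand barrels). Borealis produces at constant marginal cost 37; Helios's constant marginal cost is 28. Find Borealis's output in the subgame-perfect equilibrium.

153

Solve by backward induction. Given q_B, the follower Helios maximises π_H = (199 - (1/2)q_B - (1/2)q_H)q_H - 28q_H.
Setting the follower's marginal profit to zero, 171 - (1/2)q_B - q_H = 0, i.e. q_H = (171 - (1/2)q_B).
Borealis substitutes q_H(q_B) into its own profit: π_B = q_B(199 - (1/2)q_B - (171 - (1/2)q_B)/2) - 37q_B = (227/2 - (1/4)q_B)q_B - 37q_B.
The leader's first-order condition 153/2 - (1/2)q_B = 0 yields q_B = 153.
Then q_H = (171 - (1/2)·153) = 189/2.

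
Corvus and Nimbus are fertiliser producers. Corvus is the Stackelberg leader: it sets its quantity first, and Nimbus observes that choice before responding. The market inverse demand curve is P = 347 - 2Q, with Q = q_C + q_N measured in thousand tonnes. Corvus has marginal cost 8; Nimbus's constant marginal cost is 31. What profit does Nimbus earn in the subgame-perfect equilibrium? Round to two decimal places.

2278.13

Solve by backward induction. Given q_C, the follower Nimbus maximises π_N = (347 - 2q_C - 2q_N)q_N - 31q_N.
∂π_N/∂q_N = 316 - 2q_C - 4q_N = 0 gives the reaction function q_N = (316 - 2q_C)/4.
Corvus substitutes q_N(q_C) into its own profit: π_C = q_C(347 - 2q_C - (316 - 2q_C)/2) - 8q_C = (189 - q_C)q_C - 8q_C.
Leader FOC: 181 - 2q_C = 0, so q_C = 181/2.
Then q_N = (316 - 2·(181/2))/4 = 135/4.
Price P = 347 - 2·(497/4) = 197/2.
Nimbus's profit: (197/2 - 31)·(135/4) = 2278.1250.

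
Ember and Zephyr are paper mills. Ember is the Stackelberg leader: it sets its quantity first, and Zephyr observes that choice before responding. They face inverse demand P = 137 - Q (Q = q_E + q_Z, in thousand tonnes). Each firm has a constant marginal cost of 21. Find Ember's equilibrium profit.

Solve by backward induction. Given q_E, the follower Zephyr maximises π_Z = (137 - q_E - q_Z)q_Z - 21q_Z.
∂π_Z/∂q_Z = 116 - q_E - 2q_Z = 0 gives the reaction function q_Z = (116 - q_E)/2.
The leader anticipates this reaction. Substituting into P = 137 - Q gives P = 79 - (1/2)q_E, so π_E = (79 - (1/2)q_E)q_E - 21q_E.
The leader's first-order condition 58 - q_E = 0 yields q_E = 58.
Then q_Z = (116 - 58)/2 = 29.
Price P = 137 - 87 = 50.
Ember's profit: (50 - 21)·58 = 1682.

1682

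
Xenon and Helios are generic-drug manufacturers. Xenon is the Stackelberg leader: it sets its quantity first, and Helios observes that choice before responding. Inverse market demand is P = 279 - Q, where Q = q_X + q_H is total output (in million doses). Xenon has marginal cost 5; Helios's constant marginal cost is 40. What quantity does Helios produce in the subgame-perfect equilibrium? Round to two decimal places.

42.25

The follower Helios best-responds to any q_X: π_H = (279 - Q)q_H - 40q_H.
Follower FOC: 239 - q_X - 2q_H = 0, so q_H(q_X) = (239 - q_X)/2.
Xenon substitutes q_H(q_X) into its own profit: π_X = q_X(279 - q_X - (239 - q_X)/2) - 5q_X = (319/2 - (1/2)q_X)q_X - 5q_X.
The leader's first-order condition 309/2 - q_X = 0 yields q_X = 309/2.
Then q_H = (239 - 309/2)/2 = 169/4.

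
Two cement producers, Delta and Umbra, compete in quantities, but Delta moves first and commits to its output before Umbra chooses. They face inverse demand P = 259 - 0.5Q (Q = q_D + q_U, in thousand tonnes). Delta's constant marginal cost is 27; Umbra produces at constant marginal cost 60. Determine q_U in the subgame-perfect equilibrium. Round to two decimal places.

66.50

The follower Umbra best-responds to any q_D: π_U = (259 - 0.5Q)q_U - 60q_U.
Setting the follower's marginal profit to zero, 199 - (1/2)q_D - q_U = 0, i.e. q_U = (199 - (1/2)q_D).
The leader anticipates this reaction. Substituting into P = 259 - 0.5Q gives P = 319/2 - (1/4)q_D, so π_D = (319/2 - (1/4)q_D)q_D - 27q_D.
Maximising: ∂π_D/∂q_D = 265/2 - (1/2)q_D = 0, giving q_D = 265.
Then q_U = (199 - (1/2)·265) = 133/2.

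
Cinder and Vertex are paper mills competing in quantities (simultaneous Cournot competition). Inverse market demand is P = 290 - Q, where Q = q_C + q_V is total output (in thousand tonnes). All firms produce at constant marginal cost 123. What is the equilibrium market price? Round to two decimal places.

A representative firm's profit is π_i = q_i(290 - Q) - 123q_i.
First-order condition (treating rivals' output as given): 167 - 2q_i - q_j = 0.
With identical firms every q_j equals q_i, so q_j = q_i and 167 = 3q_i, giving q_i = 167/3.
Total output Q = 334/3, so price P = 290 - 334/3 = 536/3.

178.67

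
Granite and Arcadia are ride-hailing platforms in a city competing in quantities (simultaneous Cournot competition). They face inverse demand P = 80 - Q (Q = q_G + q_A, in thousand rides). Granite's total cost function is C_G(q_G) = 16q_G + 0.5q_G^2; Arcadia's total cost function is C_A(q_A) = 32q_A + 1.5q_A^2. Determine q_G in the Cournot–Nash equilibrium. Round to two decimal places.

19.43

Granite's profit: π_G = (80 - Q)q_G - (16q_G + (1/2)q_G²). Setting ∂π_G/∂q_G = 0: 64 - 3q_G - (q_A) = 0.
Arcadia's profit: π_A = (80 - Q)q_A - (32q_A + (3/2)q_A²). Setting ∂π_A/∂q_A = 0: 48 - 5q_A - (q_G) = 0.
Best responses: q_G = (64 - q_A)/3, q_A = (48 - q_G)/5.
Solving the pair: q_G = 136/7, q_A = 40/7.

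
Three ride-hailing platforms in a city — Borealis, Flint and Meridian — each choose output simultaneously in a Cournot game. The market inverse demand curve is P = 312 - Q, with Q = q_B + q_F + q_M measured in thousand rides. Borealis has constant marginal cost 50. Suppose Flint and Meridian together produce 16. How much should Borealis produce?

123

With rivals' combined output fixed at 16, Borealis's profit is π_B = (312 - 16 - q_B)q_B - (50q_B) = (296 - q_B)q_B - (50q_B).
∂π_B/∂q_B = 246 - 2q_B = 0, so q_B = 123.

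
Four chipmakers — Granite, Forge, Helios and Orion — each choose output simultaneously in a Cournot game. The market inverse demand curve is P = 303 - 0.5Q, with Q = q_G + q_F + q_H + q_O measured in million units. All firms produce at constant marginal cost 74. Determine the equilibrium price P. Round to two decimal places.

A representative firm's profit is π_i = q_i(303 - 0.5Q) - 74q_i.
Setting ∂π_i/∂q_i = 0 with rivals' quantities fixed: 229 - q_i - (1/2)·Σ_{j≠i} q_j = 0.
With identical firms every q_j equals q_i, so Σ_{j≠i} q_j = 3q_i and 229 = (5/2)q_i, giving q_i = 458/5.
Total output Q = 1832/5, so price P = 303 - (1/2)·(1832/5) = 599/5.

119.80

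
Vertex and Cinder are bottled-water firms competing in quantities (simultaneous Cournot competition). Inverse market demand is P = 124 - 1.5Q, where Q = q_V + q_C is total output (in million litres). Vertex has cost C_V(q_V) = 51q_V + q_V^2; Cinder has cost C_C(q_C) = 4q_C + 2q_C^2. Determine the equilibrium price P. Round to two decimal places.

86.37

Vertex's profit: π_V = (124 - 1.5Q)q_V - (51q_V + q_V²). Setting ∂π_V/∂q_V = 0: 73 - 5q_V - (3/2)(q_C) = 0.
Cinder's first-order condition: 120 - 7q_C - (3/2)(q_V) = 0.
Best responses: q_V = (73 - (3/2)q_C)/5, q_C = (120 - (3/2)q_V)/7.
Substituting one into the other gives q_V = 1324/131 and q_C = 1962/131.
Total output Q = 25.0840, so price P = 124 - (3/2)·25.0840 = 86.3740.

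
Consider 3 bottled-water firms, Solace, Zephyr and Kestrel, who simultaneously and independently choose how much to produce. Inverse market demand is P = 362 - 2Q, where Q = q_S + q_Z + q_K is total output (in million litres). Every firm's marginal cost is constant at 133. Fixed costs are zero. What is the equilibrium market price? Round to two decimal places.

190.25

Each firm earns π_i = (362 - 2Q)q_i - 133q_i.
Setting ∂π_i/∂q_i = 0 with rivals' quantities fixed: 229 - 4q_i - 2·Σ_{j≠i} q_j = 0.
By symmetry each firm produces the same amount; substituting Σ_{j≠i} q_j = 2q_i yields q_i = 229/8.
Total output Q = 687/8, so price P = 362 - 2·(687/8) = 761/4.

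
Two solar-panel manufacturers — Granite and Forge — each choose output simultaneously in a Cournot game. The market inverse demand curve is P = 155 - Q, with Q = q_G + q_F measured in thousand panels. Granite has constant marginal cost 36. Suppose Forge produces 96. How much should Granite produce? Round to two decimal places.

11.50

With the rival's output fixed at 96, Granite's profit is π_G = (155 - 96 - q_G)q_G - (36q_G) = (59 - q_G)q_G - (36q_G).
∂π_G/∂q_G = 23 - 2q_G = 0, so q_G = 23/2.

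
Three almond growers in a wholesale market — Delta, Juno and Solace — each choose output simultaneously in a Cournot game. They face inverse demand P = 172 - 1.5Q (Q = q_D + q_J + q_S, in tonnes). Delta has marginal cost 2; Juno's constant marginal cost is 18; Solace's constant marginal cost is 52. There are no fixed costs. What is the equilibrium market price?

61

Delta's profit: π_D = (172 - 1.5Q)q_D - (2q_D). Setting ∂π_D/∂q_D = 0: 170 - 3q_D - (3/2)(q_J + q_S) = 0.
Juno's first-order condition: 154 - 3q_J - (3/2)(q_D + q_S) = 0.
Solace's first-order condition: 120 - 3q_S - (3/2)(q_D + q_J) = 0.
Adding the 3 conditions: 444 − 3Q − 3Q = 0, i.e. Q = 74.
Back-substituting: q_D = (170 − 111)/(3/2) = 118/3, q_J = (154 − 111)/(3/2) = 86/3, q_S = (120 − 111)/(3/2) = 6.
Total output Q = 74, so price P = 172 - (3/2)·74 = 61.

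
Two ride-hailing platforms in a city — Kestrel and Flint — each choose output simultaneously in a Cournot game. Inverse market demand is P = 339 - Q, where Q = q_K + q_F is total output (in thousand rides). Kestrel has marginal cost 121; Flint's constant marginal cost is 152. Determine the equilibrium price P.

Kestrel's profit: π_K = (339 - Q)q_K - (121q_K). Setting ∂π_K/∂q_K = 0: 218 - 2q_K - (q_F) = 0.
Flint's first-order condition: 187 - 2q_F - (q_K) = 0.
Rearranging gives the reaction functions q_K = (218 - q_F)/2 and q_F = (187 - q_K)/2.
Solving the pair: q_K = 83, q_F = 52.
Total output Q = 135, so price P = 339 - 135 = 204.

204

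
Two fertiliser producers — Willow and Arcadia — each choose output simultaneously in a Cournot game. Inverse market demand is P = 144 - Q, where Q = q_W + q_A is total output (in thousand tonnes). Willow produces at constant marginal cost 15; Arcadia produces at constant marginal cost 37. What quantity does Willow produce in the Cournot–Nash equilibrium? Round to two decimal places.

Willow's profit: π_W = (144 - Q)q_W - (15q_W). Setting ∂π_W/∂q_W = 0: 129 - 2q_W - (q_A) = 0.
Arcadia's profit: π_A = (144 - Q)q_A - (37q_A). Setting ∂π_A/∂q_A = 0: 107 - 2q_A - (q_W) = 0.
Rearranging gives the reaction functions q_W = (129 - q_A)/2 and q_A = (107 - q_W)/2.
Substituting one into the other gives q_W = 151/3 and q_A = 85/3.

50.33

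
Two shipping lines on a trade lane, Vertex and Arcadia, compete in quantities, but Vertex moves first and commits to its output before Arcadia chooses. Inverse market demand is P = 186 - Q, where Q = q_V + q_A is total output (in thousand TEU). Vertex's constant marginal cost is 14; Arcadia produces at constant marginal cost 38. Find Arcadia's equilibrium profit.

625

The follower Arcadia best-responds to any q_V: π_A = (186 - Q)q_A - 38q_A.
∂π_A/∂q_A = 148 - q_V - 2q_A = 0 gives the reaction function q_A = (148 - q_V)/2.
The leader anticipates this reaction. Substituting into P = 186 - Q gives P = 112 - (1/2)q_V, so π_V = (112 - (1/2)q_V)q_V - 14q_V.
Leader FOC: 98 - q_V = 0, so q_V = 98.
Then q_A = (148 - 98)/2 = 25.
Price P = 186 - 123 = 63.
Arcadia's profit: (63 - 38)·25 = 625.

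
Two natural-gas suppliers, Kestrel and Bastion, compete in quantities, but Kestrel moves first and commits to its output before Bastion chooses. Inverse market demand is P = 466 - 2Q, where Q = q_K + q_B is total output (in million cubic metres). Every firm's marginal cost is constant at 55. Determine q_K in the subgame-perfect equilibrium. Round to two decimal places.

Solve by backward induction. Given q_K, the follower Bastion maximises π_B = (466 - 2q_K - 2q_B)q_B - 55q_B.
Setting the follower's marginal profit to zero, 411 - 2q_K - 4q_B = 0, i.e. q_B = (411 - 2q_K)/4.
The leader anticipates this reaction. Substituting into P = 466 - 2Q gives P = 521/2 - q_K, so π_K = (521/2 - q_K)q_K - 55q_K.
Leader FOC: 411/2 - 2q_K = 0, so q_K = 411/4.
Then q_B = (411 - 2·(411/4))/4 = 411/8.

102.75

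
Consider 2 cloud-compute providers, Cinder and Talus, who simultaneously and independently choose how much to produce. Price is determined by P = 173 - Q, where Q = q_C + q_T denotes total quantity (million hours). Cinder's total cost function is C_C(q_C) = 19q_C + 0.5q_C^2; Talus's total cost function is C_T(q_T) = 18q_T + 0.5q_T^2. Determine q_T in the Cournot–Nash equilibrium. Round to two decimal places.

Cinder's profit: π_C = (173 - Q)q_C - (19q_C + (1/2)q_C²). Setting ∂π_C/∂q_C = 0: 154 - 3q_C - (q_T) = 0.
Talus's profit: π_T = (173 - Q)q_T - (18q_T + (1/2)q_T²). Setting ∂π_T/∂q_T = 0: 155 - 3q_T - (q_C) = 0.
Rearranging gives the reaction functions q_C = (154 - q_T)/3 and q_T = (155 - q_C)/3.
Substituting one into the other gives q_C = 307/8 and q_T = 311/8.

38.88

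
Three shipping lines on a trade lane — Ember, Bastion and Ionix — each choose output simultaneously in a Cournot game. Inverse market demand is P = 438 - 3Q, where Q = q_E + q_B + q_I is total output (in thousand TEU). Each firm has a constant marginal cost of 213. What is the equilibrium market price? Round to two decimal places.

269.25

Each firm earns π_i = (438 - 3Q)q_i - 213q_i.
First-order condition (treating rivals' output as given): 225 - 6q_i - 3·Σ_{j≠i} q_j = 0.
By symmetry each firm produces the same amount; substituting Σ_{j≠i} q_j = 2q_i yields q_i = 225/12 = 75/4.
Total output Q = 225/4, so price P = 438 - 3·(225/4) = 1077/4.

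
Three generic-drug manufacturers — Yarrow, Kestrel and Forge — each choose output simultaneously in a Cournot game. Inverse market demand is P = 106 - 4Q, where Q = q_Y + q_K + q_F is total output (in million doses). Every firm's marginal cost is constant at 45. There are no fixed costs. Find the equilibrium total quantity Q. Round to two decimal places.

Each firm earns π_i = (106 - 4Q)q_i - 45q_i.
Setting ∂π_i/∂q_i = 0 with rivals' quantities fixed: 61 - 8q_i - 4·Σ_{j≠i} q_j = 0.
With identical firms every q_j equals q_i, so Σ_{j≠i} q_j = 2q_i and 61 = 16q_i, giving q_i = 61/16.
Total output Q = 61/16 + 61/16 + 61/16 = 183/16.

11.44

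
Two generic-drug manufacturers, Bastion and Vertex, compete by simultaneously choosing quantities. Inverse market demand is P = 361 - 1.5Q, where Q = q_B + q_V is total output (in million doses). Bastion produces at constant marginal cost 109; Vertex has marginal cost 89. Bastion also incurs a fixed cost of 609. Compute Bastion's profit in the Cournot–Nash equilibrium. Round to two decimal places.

Bastion's profit: π_B = (361 - 1.5Q)q_B - (109q_B). Setting ∂π_B/∂q_B = 0: 252 - 3q_B - (3/2)(q_V) = 0.
Vertex's first-order condition: 272 - 3q_V - (3/2)(q_B) = 0.
Rearranging gives the reaction functions q_B = (252 - (3/2)q_V)/3 and q_V = (272 - (3/2)q_B)/3.
Substituting one into the other gives q_B = 464/9 and q_V = 584/9.
Price P = 361 - (3/2)·(1048/9) = 559/3.
Bastion's profit: (559/3 - 109)·(464/9) - 609 = 3377.9630.

3377.96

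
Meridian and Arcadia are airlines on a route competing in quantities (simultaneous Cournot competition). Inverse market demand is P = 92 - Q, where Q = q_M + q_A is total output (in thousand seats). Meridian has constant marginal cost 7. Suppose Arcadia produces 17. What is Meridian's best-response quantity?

34

With the rival's output fixed at 17, Meridian's profit is π_M = (92 - 17 - q_M)q_M - (7q_M) = (75 - q_M)q_M - (7q_M).
∂π_M/∂q_M = 68 - 2q_M = 0, so q_M = 34.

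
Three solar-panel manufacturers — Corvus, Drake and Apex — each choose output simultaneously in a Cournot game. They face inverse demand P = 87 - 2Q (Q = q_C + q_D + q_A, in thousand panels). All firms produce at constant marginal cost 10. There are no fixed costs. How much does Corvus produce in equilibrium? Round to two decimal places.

9.63

Each firm earns π_i = (87 - 2Q)q_i - 10q_i.
First-order condition (treating rivals' output as given): 77 - 4q_i - 2·Σ_{j≠i} q_j = 0.
With identical firms every q_j equals q_i, so Σ_{j≠i} q_j = 2q_i and 77 = 8q_i, giving q_i = 77/8.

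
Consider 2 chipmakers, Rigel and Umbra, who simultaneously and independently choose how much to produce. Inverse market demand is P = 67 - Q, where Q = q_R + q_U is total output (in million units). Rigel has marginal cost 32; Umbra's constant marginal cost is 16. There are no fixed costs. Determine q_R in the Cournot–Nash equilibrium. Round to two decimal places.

6.33

Rigel's profit: π_R = (67 - Q)q_R - (32q_R). Setting ∂π_R/∂q_R = 0: 35 - 2q_R - (q_U) = 0.
Umbra's first-order condition: 51 - 2q_U - (q_R) = 0.
So q_R = (35 - q_U)/2 and q_U = (51 - q_R)/2.
Substituting one into the other gives q_R = 19/3 and q_U = 67/3.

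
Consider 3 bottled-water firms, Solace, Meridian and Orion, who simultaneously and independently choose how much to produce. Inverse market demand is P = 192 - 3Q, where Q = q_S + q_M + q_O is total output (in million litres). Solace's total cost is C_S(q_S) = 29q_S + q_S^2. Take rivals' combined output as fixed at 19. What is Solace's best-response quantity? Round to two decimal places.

With rivals' combined output fixed at 19, Solace's profit is π_S = (192 - 3·19 - 3q_S)q_S - (29q_S + q_S²) = (135 - 3q_S)q_S - (29q_S + q_S²).
∂π_S/∂q_S = 106 - 8q_S = 0, so q_S = 53/4.

13.25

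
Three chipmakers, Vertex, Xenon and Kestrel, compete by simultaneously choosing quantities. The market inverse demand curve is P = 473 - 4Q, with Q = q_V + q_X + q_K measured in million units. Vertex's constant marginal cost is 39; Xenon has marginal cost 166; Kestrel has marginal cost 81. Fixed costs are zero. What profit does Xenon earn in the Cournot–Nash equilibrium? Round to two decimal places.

141.02

Vertex's profit: π_V = (473 - 4Q)q_V - (39q_V). Setting ∂π_V/∂q_V = 0: 434 - 8q_V - 4(q_X + q_K) = 0.
Xenon's profit: π_X = (473 - 4Q)q_X - (166q_X). Setting ∂π_X/∂q_X = 0: 307 - 8q_X - 4(q_V + q_K) = 0.
Kestrel's first-order condition: 392 - 8q_K - 4(q_V + q_X) = 0.
Adding the 3 conditions: 1133 − 8Q − 8Q = 0, i.e. Q = 1133/16.
Back-substituting: q_V = (434 − 1133/4)/4 = 603/16, q_X = (307 − 1133/4)/4 = 95/16, q_K = (392 − 1133/4)/4 = 435/16.
Price P = 473 - 4·(1133/16) = 759/4.
Xenon's profit: (759/4 - 166)·(95/16) = 141.0156.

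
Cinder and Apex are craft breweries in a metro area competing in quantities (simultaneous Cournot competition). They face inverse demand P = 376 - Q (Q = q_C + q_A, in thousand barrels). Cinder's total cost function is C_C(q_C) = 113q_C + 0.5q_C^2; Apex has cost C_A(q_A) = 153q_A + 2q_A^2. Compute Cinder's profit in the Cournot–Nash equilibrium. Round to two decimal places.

Cinder's profit: π_C = (376 - Q)q_C - (113q_C + (1/2)q_C²). Setting ∂π_C/∂q_C = 0: 263 - 3q_C - (q_A) = 0.
Apex's first-order condition: 223 - 6q_A - (q_C) = 0.
So q_C = (263 - q_A)/3 and q_A = (223 - q_C)/6.
Solving the pair: q_C = 1355/17, q_A = 406/17.
Price P = 376 - 1761/17 = 272.4118.
Cinder's profit: 272.4118·(1355/17) - 113·(1355/17) - (1/2)(1355/17)² = 9529.5415.

9529.54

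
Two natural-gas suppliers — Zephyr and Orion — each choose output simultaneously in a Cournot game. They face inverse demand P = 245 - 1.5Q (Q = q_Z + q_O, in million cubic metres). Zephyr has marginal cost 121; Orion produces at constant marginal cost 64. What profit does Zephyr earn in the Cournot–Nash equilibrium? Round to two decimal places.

Zephyr's profit: π_Z = (245 - 1.5Q)q_Z - (121q_Z). Setting ∂π_Z/∂q_Z = 0: 124 - 3q_Z - (3/2)(q_O) = 0.
Orion's first-order condition: 181 - 3q_O - (3/2)(q_Z) = 0.
Rearranging gives the reaction functions q_Z = (124 - (3/2)q_O)/3 and q_O = (181 - (3/2)q_Z)/3.
Solving the pair: q_Z = 134/9, q_O = 476/9.
Price P = 245 - (3/2)·(610/9) = 430/3.
Zephyr's profit: (430/3 - 121)·(134/9) = 332.5185.

332.52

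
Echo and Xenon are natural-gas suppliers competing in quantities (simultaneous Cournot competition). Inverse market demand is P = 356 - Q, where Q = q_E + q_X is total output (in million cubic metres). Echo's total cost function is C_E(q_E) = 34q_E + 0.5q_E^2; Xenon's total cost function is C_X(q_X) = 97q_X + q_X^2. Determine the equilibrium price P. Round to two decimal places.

Echo's profit: π_E = (356 - Q)q_E - (34q_E + (1/2)q_E²). Setting ∂π_E/∂q_E = 0: 322 - 3q_E - (q_X) = 0.
Xenon's first-order condition: 259 - 4q_X - (q_E) = 0.
Best responses: q_E = (322 - q_X)/3, q_X = (259 - q_E)/4.
Substituting one into the other gives q_E = 1029/11 and q_X = 455/11.
Total output Q = 1484/11, so price P = 356 - 1484/11 = 221.0909.

221.09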